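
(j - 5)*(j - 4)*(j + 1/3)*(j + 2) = j^4 - 20*j^3/3 - j^2/3 + 122*j/3 + 40/3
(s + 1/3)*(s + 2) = s^2 + 7*s/3 + 2/3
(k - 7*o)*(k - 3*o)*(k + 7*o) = k^3 - 3*k^2*o - 49*k*o^2 + 147*o^3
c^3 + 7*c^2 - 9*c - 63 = (c - 3)*(c + 3)*(c + 7)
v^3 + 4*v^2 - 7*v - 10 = (v - 2)*(v + 1)*(v + 5)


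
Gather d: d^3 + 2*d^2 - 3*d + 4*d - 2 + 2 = d^3 + 2*d^2 + d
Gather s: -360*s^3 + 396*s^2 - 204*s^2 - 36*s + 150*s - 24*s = -360*s^3 + 192*s^2 + 90*s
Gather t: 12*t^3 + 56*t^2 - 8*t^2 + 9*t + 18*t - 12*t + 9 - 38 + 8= 12*t^3 + 48*t^2 + 15*t - 21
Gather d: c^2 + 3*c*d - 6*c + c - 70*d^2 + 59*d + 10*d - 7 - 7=c^2 - 5*c - 70*d^2 + d*(3*c + 69) - 14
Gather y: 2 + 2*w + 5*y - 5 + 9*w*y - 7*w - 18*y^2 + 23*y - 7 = -5*w - 18*y^2 + y*(9*w + 28) - 10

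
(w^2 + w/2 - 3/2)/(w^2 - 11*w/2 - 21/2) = (w - 1)/(w - 7)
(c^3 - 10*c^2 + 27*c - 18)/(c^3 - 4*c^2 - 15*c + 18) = (c - 3)/(c + 3)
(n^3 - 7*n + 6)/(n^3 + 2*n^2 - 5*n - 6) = (n - 1)/(n + 1)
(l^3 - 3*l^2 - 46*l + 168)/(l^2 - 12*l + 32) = (l^2 + l - 42)/(l - 8)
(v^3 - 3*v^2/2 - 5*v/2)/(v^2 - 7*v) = (2*v^2 - 3*v - 5)/(2*(v - 7))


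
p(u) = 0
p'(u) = 0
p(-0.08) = 0.00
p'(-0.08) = 0.00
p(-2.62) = 0.00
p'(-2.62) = 0.00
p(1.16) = 0.00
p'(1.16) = 0.00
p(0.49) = 0.00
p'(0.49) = 0.00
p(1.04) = 0.00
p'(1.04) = 0.00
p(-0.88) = 0.00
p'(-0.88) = 0.00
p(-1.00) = 0.00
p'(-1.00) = 0.00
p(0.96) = 0.00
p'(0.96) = 0.00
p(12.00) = 0.00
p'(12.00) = 0.00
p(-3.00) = 0.00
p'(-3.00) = 0.00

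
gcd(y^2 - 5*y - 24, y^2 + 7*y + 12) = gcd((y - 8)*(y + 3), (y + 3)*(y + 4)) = y + 3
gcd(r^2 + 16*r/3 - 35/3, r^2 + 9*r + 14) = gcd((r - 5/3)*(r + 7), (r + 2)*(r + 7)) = r + 7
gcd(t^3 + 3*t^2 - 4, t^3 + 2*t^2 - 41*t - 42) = 1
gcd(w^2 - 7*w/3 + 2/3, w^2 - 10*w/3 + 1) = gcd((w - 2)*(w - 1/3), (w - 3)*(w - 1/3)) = w - 1/3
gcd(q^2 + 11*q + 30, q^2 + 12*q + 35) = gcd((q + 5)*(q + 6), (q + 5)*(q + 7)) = q + 5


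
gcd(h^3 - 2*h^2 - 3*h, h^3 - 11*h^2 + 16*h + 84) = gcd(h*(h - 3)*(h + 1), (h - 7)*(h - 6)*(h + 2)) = 1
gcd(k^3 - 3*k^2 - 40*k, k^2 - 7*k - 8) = k - 8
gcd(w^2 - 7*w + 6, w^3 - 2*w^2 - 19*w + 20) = w - 1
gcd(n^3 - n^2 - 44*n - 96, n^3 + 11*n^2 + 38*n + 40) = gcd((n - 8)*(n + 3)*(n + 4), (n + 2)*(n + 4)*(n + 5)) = n + 4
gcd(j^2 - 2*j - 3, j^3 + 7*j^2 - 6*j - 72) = j - 3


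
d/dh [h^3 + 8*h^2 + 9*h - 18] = 3*h^2 + 16*h + 9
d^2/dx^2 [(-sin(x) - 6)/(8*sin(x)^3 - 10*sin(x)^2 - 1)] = (-256*sin(x)^7 - 3216*sin(x)^6 + 5564*sin(x)^5 + 1624*sin(x)^4 - 7852*sin(x)^3 + 3936*sin(x)^2 + 227*sin(x) - 120)/(-8*sin(x)^3 + 10*sin(x)^2 + 1)^3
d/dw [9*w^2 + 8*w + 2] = 18*w + 8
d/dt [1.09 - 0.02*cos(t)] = 0.02*sin(t)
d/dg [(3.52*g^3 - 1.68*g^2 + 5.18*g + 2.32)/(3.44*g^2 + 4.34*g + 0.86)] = (12.1088*g^4 + 30.5536*g^3 - 16.0288*g^2 - 18.8512*g - 5.614)/(11.8336*g^4 + 29.8592*g^3 + 24.7524*g^2 + 7.4648*g + 0.7396)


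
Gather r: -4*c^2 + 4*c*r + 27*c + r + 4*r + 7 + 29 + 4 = -4*c^2 + 27*c + r*(4*c + 5) + 40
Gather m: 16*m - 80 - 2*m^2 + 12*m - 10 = -2*m^2 + 28*m - 90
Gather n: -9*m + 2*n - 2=-9*m + 2*n - 2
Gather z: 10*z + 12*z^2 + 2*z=12*z^2 + 12*z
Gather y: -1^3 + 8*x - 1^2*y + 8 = 8*x - y + 7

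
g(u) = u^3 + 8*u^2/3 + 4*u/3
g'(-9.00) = 196.33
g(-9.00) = -525.00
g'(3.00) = 44.33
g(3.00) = 55.00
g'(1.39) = 14.54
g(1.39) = 9.69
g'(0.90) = 8.56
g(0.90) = 4.09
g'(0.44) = 4.26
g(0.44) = 1.19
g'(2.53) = 34.03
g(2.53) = 36.64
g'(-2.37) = 5.54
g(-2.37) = -1.49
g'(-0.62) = -0.82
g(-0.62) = -0.04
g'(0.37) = 3.72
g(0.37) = 0.91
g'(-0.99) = -1.01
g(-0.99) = 0.32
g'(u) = 3*u^2 + 16*u/3 + 4/3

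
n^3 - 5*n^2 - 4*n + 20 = (n - 5)*(n - 2)*(n + 2)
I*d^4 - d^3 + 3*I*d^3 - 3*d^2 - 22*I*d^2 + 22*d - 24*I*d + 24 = (d - 4)*(d + 6)*(d + I)*(I*d + I)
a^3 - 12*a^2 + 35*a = a*(a - 7)*(a - 5)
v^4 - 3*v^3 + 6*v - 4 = (v - 2)*(v - 1)*(v - sqrt(2))*(v + sqrt(2))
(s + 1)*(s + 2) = s^2 + 3*s + 2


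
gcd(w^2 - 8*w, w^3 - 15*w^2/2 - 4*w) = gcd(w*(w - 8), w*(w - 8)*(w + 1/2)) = w^2 - 8*w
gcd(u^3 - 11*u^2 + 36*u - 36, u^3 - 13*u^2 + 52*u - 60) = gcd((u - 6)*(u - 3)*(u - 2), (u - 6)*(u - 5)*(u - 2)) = u^2 - 8*u + 12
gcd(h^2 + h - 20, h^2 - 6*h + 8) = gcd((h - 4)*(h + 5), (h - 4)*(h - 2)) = h - 4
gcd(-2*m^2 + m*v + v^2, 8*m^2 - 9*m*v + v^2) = -m + v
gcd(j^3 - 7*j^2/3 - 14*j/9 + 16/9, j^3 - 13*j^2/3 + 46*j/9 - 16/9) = j^2 - 10*j/3 + 16/9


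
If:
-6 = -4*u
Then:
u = 3/2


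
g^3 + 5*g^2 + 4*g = g*(g + 1)*(g + 4)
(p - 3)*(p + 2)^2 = p^3 + p^2 - 8*p - 12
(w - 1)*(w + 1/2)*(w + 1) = w^3 + w^2/2 - w - 1/2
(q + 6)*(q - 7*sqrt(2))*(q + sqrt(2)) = q^3 - 6*sqrt(2)*q^2 + 6*q^2 - 36*sqrt(2)*q - 14*q - 84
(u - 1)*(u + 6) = u^2 + 5*u - 6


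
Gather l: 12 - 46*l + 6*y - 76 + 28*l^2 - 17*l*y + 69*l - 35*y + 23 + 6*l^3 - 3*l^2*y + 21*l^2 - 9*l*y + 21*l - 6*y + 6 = 6*l^3 + l^2*(49 - 3*y) + l*(44 - 26*y) - 35*y - 35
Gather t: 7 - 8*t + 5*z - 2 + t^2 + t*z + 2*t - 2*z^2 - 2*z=t^2 + t*(z - 6) - 2*z^2 + 3*z + 5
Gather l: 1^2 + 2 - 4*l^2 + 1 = 4 - 4*l^2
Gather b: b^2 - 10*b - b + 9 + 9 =b^2 - 11*b + 18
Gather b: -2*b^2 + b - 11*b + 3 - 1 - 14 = -2*b^2 - 10*b - 12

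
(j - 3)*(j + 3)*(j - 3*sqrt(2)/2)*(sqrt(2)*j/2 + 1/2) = sqrt(2)*j^4/2 - j^3 - 21*sqrt(2)*j^2/4 + 9*j + 27*sqrt(2)/4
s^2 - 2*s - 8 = (s - 4)*(s + 2)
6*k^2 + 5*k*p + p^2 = (2*k + p)*(3*k + p)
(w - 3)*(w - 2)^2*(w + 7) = w^4 - 33*w^2 + 100*w - 84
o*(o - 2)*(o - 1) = o^3 - 3*o^2 + 2*o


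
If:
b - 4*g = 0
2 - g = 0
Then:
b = 8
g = 2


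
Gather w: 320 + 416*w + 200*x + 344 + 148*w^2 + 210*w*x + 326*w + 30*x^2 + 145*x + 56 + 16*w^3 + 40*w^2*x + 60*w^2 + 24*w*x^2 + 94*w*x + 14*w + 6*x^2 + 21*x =16*w^3 + w^2*(40*x + 208) + w*(24*x^2 + 304*x + 756) + 36*x^2 + 366*x + 720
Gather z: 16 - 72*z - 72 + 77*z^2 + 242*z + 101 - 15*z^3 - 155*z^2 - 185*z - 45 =-15*z^3 - 78*z^2 - 15*z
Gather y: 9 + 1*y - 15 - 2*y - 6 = -y - 12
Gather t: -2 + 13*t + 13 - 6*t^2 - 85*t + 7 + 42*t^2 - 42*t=36*t^2 - 114*t + 18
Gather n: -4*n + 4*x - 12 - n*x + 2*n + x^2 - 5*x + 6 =n*(-x - 2) + x^2 - x - 6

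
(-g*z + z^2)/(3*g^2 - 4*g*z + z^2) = z/(-3*g + z)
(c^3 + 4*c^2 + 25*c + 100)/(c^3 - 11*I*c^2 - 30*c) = (c^2 + c*(4 + 5*I) + 20*I)/(c*(c - 6*I))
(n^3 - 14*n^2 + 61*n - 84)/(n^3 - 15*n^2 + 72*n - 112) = (n - 3)/(n - 4)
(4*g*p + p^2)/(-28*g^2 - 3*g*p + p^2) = p/(-7*g + p)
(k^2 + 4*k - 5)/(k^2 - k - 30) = (k - 1)/(k - 6)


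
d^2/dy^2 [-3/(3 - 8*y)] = 384/(8*y - 3)^3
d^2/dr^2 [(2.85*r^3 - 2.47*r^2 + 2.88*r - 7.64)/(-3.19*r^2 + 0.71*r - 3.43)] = (-2.8421709430404e-14*r^4 + 12.0685899999999*r^3 + 345.96006*r^2 - 115.93023*r - 115.39525)/(32.461759*r^6 - 21.675093*r^5 + 109.536306*r^4 - 46.969553*r^3 + 117.777282*r^2 - 25.059237*r + 40.353607)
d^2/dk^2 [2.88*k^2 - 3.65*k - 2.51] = 5.76000000000000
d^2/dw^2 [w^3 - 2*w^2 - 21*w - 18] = 6*w - 4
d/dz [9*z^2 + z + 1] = 18*z + 1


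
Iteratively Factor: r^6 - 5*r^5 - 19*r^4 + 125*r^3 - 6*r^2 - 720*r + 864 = (r - 3)*(r^5 - 2*r^4 - 25*r^3 + 50*r^2 + 144*r - 288) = (r - 3)*(r + 3)*(r^4 - 5*r^3 - 10*r^2 + 80*r - 96) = (r - 3)*(r - 2)*(r + 3)*(r^3 - 3*r^2 - 16*r + 48) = (r - 3)^2*(r - 2)*(r + 3)*(r^2 - 16) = (r - 3)^2*(r - 2)*(r + 3)*(r + 4)*(r - 4)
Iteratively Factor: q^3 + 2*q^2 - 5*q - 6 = (q + 3)*(q^2 - q - 2) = (q + 1)*(q + 3)*(q - 2)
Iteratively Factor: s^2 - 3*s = (s - 3)*(s)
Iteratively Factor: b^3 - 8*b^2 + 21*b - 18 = (b - 3)*(b^2 - 5*b + 6) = (b - 3)^2*(b - 2)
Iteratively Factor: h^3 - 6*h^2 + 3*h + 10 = (h - 5)*(h^2 - h - 2) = (h - 5)*(h - 2)*(h + 1)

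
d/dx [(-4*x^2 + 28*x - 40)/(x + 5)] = 4*(-x^2 - 10*x + 45)/(x^2 + 10*x + 25)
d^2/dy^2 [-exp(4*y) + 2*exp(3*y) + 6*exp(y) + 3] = (-16*exp(3*y) + 18*exp(2*y) + 6)*exp(y)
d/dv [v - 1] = 1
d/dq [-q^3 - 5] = -3*q^2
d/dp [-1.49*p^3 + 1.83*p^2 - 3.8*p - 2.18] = -4.47*p^2 + 3.66*p - 3.8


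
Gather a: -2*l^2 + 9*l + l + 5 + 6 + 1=-2*l^2 + 10*l + 12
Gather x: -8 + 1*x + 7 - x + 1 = 0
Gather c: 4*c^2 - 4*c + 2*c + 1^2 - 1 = 4*c^2 - 2*c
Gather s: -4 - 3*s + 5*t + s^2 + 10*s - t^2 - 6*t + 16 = s^2 + 7*s - t^2 - t + 12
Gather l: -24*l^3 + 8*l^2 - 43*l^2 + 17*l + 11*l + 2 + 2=-24*l^3 - 35*l^2 + 28*l + 4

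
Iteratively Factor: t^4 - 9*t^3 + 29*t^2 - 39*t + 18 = (t - 2)*(t^3 - 7*t^2 + 15*t - 9) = (t - 3)*(t - 2)*(t^2 - 4*t + 3) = (t - 3)*(t - 2)*(t - 1)*(t - 3)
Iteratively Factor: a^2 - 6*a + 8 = (a - 2)*(a - 4)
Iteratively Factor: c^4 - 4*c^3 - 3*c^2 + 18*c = (c - 3)*(c^3 - c^2 - 6*c) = (c - 3)*(c + 2)*(c^2 - 3*c) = (c - 3)^2*(c + 2)*(c)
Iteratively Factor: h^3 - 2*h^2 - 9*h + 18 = (h + 3)*(h^2 - 5*h + 6) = (h - 3)*(h + 3)*(h - 2)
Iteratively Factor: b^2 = (b)*(b)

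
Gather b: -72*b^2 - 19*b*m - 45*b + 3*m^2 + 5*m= -72*b^2 + b*(-19*m - 45) + 3*m^2 + 5*m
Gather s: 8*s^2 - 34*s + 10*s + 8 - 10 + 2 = 8*s^2 - 24*s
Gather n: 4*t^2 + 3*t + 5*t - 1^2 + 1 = 4*t^2 + 8*t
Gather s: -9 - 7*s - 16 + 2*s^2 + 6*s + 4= 2*s^2 - s - 21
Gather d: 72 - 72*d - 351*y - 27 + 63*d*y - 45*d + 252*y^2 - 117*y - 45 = d*(63*y - 117) + 252*y^2 - 468*y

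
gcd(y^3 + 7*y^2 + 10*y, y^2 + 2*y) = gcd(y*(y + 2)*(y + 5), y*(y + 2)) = y^2 + 2*y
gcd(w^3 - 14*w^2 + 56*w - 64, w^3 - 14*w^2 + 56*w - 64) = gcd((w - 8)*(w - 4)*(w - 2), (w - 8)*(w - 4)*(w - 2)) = w^3 - 14*w^2 + 56*w - 64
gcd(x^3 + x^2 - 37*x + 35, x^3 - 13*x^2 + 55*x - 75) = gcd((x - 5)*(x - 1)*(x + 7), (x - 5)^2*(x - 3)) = x - 5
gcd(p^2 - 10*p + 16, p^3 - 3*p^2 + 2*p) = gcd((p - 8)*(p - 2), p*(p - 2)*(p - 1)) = p - 2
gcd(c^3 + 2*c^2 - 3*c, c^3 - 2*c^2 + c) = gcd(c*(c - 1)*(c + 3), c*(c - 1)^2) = c^2 - c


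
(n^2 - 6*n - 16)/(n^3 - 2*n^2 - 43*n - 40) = (n + 2)/(n^2 + 6*n + 5)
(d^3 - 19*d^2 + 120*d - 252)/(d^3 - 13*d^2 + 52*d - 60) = (d^2 - 13*d + 42)/(d^2 - 7*d + 10)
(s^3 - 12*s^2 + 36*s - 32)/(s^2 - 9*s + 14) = (s^2 - 10*s + 16)/(s - 7)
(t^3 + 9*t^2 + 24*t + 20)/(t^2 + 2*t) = t + 7 + 10/t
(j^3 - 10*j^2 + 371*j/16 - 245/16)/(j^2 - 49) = (j^2 - 3*j + 35/16)/(j + 7)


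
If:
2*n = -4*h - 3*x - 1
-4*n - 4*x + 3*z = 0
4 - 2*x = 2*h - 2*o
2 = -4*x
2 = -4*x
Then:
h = -3*z/8 - 1/8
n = 3*z/4 + 1/2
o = -3*z/8 - 21/8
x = -1/2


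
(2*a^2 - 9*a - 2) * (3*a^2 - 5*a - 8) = 6*a^4 - 37*a^3 + 23*a^2 + 82*a + 16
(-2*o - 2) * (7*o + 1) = -14*o^2 - 16*o - 2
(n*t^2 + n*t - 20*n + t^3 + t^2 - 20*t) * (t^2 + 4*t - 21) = n*t^4 + 5*n*t^3 - 37*n*t^2 - 101*n*t + 420*n + t^5 + 5*t^4 - 37*t^3 - 101*t^2 + 420*t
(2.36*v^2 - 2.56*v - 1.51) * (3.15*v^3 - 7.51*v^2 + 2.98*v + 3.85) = 7.434*v^5 - 25.7876*v^4 + 21.5019*v^3 + 12.7973*v^2 - 14.3558*v - 5.8135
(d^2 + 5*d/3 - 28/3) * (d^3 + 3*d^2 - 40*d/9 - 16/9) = d^5 + 14*d^4/3 - 79*d^3/9 - 1004*d^2/27 + 1040*d/27 + 448/27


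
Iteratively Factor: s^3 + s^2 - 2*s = (s)*(s^2 + s - 2) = s*(s - 1)*(s + 2)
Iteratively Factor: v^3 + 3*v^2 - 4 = (v + 2)*(v^2 + v - 2) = (v - 1)*(v + 2)*(v + 2)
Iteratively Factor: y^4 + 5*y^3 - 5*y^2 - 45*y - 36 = (y + 3)*(y^3 + 2*y^2 - 11*y - 12) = (y + 1)*(y + 3)*(y^2 + y - 12) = (y + 1)*(y + 3)*(y + 4)*(y - 3)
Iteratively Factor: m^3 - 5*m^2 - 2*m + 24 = (m - 3)*(m^2 - 2*m - 8) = (m - 4)*(m - 3)*(m + 2)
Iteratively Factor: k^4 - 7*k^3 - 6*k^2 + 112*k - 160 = (k + 4)*(k^3 - 11*k^2 + 38*k - 40) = (k - 5)*(k + 4)*(k^2 - 6*k + 8) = (k - 5)*(k - 4)*(k + 4)*(k - 2)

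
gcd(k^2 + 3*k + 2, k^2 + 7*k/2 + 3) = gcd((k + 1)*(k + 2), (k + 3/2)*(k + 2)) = k + 2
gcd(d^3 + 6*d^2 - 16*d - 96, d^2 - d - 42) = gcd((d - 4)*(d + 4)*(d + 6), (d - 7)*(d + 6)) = d + 6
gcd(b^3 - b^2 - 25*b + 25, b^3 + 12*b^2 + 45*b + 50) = b + 5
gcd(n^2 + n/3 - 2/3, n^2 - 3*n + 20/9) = 1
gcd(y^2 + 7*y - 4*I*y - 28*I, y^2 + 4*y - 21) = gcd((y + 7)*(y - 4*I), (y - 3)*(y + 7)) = y + 7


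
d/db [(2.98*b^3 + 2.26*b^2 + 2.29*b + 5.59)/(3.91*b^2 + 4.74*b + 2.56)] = (11.6518*b^4 + 28.2504*b^3 + 24.6449*b^2 - 32.1426*b - 20.6342)/(15.2881*b^4 + 37.0668*b^3 + 42.4868*b^2 + 24.2688*b + 6.5536)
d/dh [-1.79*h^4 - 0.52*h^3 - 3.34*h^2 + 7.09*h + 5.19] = -7.16*h^3 - 1.56*h^2 - 6.68*h + 7.09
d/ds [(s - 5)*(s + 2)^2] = (s + 2)*(3*s - 8)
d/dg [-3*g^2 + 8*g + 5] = 8 - 6*g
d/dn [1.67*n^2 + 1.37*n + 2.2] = 3.34*n + 1.37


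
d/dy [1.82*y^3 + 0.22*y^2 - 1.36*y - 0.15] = 5.46*y^2 + 0.44*y - 1.36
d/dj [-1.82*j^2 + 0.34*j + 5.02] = 0.34 - 3.64*j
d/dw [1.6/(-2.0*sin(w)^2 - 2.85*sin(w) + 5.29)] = (6.4*sin(w) + 4.56)*cos(w)/(2.0*sin(w)^2 + 2.85*sin(w) - 5.29)^2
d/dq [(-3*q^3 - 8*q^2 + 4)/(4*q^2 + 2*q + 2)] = (-6*q^4 - 6*q^3 - 17*q^2 - 32*q - 4)/(2*(4*q^4 + 4*q^3 + 5*q^2 + 2*q + 1))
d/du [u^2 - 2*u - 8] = 2*u - 2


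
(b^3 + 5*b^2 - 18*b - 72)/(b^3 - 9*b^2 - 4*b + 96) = (b + 6)/(b - 8)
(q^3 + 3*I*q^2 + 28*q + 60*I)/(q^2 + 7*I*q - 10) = (q^2 + I*q + 30)/(q + 5*I)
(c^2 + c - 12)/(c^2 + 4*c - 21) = (c + 4)/(c + 7)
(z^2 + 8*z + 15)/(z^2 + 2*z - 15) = (z + 3)/(z - 3)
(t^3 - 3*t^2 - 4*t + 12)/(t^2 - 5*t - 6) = (-t^3 + 3*t^2 + 4*t - 12)/(-t^2 + 5*t + 6)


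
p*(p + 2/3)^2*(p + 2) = p^4 + 10*p^3/3 + 28*p^2/9 + 8*p/9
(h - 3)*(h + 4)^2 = h^3 + 5*h^2 - 8*h - 48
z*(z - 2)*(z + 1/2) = z^3 - 3*z^2/2 - z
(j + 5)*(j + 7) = j^2 + 12*j + 35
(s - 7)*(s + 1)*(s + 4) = s^3 - 2*s^2 - 31*s - 28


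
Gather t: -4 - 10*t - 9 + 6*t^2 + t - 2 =6*t^2 - 9*t - 15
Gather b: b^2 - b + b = b^2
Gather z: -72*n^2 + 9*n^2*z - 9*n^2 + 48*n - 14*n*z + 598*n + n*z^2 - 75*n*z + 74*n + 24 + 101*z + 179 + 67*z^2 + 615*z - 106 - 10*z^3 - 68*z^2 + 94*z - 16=-81*n^2 + 720*n - 10*z^3 + z^2*(n - 1) + z*(9*n^2 - 89*n + 810) + 81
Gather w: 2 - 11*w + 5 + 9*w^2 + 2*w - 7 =9*w^2 - 9*w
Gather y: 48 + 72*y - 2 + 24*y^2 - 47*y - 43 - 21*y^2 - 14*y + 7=3*y^2 + 11*y + 10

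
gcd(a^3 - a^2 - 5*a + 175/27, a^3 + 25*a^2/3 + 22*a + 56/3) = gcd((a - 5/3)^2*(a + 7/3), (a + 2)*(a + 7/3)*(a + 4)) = a + 7/3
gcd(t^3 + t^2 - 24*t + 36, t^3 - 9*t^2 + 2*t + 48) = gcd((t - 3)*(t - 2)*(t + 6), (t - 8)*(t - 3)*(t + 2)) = t - 3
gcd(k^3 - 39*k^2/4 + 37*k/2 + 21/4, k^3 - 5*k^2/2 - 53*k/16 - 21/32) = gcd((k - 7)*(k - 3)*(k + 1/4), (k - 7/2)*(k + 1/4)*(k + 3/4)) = k + 1/4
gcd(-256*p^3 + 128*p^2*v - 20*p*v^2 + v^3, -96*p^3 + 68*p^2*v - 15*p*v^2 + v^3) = 32*p^2 - 12*p*v + v^2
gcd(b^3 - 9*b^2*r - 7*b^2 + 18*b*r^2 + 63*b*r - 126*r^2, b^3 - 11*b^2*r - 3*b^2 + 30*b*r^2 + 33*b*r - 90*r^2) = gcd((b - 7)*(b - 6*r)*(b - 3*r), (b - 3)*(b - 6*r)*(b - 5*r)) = -b + 6*r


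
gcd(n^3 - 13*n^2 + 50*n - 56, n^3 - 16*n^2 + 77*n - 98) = n^2 - 9*n + 14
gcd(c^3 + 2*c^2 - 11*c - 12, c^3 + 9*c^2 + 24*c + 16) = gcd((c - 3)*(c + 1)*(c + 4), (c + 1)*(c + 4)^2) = c^2 + 5*c + 4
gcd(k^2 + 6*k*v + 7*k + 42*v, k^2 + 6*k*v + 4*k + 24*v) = k + 6*v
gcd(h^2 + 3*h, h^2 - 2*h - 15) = h + 3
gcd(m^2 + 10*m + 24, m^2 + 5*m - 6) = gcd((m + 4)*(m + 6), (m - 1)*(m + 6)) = m + 6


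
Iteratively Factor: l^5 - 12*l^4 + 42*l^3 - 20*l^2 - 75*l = (l)*(l^4 - 12*l^3 + 42*l^2 - 20*l - 75) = l*(l - 5)*(l^3 - 7*l^2 + 7*l + 15) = l*(l - 5)*(l - 3)*(l^2 - 4*l - 5) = l*(l - 5)^2*(l - 3)*(l + 1)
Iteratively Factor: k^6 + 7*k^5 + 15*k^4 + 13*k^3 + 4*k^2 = (k + 1)*(k^5 + 6*k^4 + 9*k^3 + 4*k^2) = (k + 1)^2*(k^4 + 5*k^3 + 4*k^2) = (k + 1)^3*(k^3 + 4*k^2) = k*(k + 1)^3*(k^2 + 4*k) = k^2*(k + 1)^3*(k + 4)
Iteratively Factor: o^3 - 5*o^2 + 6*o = (o - 3)*(o^2 - 2*o) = o*(o - 3)*(o - 2)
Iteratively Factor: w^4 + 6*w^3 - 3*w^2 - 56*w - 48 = (w + 4)*(w^3 + 2*w^2 - 11*w - 12) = (w - 3)*(w + 4)*(w^2 + 5*w + 4) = (w - 3)*(w + 1)*(w + 4)*(w + 4)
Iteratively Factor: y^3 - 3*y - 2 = (y + 1)*(y^2 - y - 2) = (y - 2)*(y + 1)*(y + 1)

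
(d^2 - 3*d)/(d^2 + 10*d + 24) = d*(d - 3)/(d^2 + 10*d + 24)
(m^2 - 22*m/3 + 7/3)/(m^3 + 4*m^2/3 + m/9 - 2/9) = 3*(m - 7)/(3*m^2 + 5*m + 2)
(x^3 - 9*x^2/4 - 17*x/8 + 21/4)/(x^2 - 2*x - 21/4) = (4*x^2 - 15*x + 14)/(2*(2*x - 7))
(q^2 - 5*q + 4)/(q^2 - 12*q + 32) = (q - 1)/(q - 8)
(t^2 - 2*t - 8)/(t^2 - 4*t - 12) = (t - 4)/(t - 6)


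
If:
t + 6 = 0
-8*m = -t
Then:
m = -3/4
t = -6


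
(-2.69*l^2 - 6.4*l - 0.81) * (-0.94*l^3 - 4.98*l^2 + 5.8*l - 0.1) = 2.5286*l^5 + 19.4122*l^4 + 17.0314*l^3 - 32.8172*l^2 - 4.058*l + 0.081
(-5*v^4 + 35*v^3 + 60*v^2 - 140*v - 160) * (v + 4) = -5*v^5 + 15*v^4 + 200*v^3 + 100*v^2 - 720*v - 640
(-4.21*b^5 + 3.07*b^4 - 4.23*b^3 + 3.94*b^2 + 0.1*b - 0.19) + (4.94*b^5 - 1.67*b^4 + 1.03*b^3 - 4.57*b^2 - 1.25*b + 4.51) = 0.73*b^5 + 1.4*b^4 - 3.2*b^3 - 0.63*b^2 - 1.15*b + 4.32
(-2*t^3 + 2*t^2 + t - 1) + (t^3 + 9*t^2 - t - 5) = -t^3 + 11*t^2 - 6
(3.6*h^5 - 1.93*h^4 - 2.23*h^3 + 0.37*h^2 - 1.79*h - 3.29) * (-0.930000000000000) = -3.348*h^5 + 1.7949*h^4 + 2.0739*h^3 - 0.3441*h^2 + 1.6647*h + 3.0597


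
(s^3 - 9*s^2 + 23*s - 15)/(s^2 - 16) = (s^3 - 9*s^2 + 23*s - 15)/(s^2 - 16)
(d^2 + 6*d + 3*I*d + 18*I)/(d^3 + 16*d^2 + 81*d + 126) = (d + 3*I)/(d^2 + 10*d + 21)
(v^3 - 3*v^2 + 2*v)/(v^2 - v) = v - 2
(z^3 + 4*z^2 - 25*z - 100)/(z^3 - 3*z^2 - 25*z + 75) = (z + 4)/(z - 3)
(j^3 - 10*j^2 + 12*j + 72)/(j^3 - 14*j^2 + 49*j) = (j^3 - 10*j^2 + 12*j + 72)/(j*(j^2 - 14*j + 49))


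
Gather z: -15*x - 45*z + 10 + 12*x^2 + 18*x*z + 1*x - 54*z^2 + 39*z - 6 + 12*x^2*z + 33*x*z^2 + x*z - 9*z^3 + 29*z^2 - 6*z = 12*x^2 - 14*x - 9*z^3 + z^2*(33*x - 25) + z*(12*x^2 + 19*x - 12) + 4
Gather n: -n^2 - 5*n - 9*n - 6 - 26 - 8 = -n^2 - 14*n - 40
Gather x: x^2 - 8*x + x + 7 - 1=x^2 - 7*x + 6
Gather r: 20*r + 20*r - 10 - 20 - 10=40*r - 40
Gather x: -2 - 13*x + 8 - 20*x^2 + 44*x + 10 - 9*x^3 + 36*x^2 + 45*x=-9*x^3 + 16*x^2 + 76*x + 16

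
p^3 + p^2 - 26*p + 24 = (p - 4)*(p - 1)*(p + 6)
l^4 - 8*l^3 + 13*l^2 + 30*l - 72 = (l - 4)*(l - 3)^2*(l + 2)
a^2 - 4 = (a - 2)*(a + 2)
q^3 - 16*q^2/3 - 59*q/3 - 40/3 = (q - 8)*(q + 1)*(q + 5/3)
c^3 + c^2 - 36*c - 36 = (c - 6)*(c + 1)*(c + 6)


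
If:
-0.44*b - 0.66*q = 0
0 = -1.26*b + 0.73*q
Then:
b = 0.00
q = 0.00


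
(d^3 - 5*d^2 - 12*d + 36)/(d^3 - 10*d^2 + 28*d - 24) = (d + 3)/(d - 2)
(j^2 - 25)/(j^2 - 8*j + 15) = (j + 5)/(j - 3)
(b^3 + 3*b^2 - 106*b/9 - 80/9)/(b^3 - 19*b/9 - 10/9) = (3*b^2 + 7*b - 40)/(3*b^2 - 2*b - 5)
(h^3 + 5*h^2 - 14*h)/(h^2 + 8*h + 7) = h*(h - 2)/(h + 1)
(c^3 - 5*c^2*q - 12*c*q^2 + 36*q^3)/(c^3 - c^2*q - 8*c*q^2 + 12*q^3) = (-c + 6*q)/(-c + 2*q)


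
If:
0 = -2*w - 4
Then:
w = -2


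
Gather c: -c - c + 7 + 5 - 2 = 10 - 2*c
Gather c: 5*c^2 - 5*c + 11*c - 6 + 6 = 5*c^2 + 6*c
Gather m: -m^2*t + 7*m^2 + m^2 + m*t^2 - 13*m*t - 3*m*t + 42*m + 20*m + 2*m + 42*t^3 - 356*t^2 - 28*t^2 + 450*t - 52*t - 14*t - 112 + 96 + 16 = m^2*(8 - t) + m*(t^2 - 16*t + 64) + 42*t^3 - 384*t^2 + 384*t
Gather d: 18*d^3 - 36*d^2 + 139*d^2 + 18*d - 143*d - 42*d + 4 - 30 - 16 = 18*d^3 + 103*d^2 - 167*d - 42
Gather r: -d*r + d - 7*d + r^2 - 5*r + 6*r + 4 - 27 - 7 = -6*d + r^2 + r*(1 - d) - 30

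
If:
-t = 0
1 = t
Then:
No Solution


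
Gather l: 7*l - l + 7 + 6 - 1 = 6*l + 12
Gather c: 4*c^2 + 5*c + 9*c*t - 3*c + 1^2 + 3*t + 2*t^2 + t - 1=4*c^2 + c*(9*t + 2) + 2*t^2 + 4*t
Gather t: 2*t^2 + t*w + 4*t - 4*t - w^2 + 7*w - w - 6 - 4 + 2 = 2*t^2 + t*w - w^2 + 6*w - 8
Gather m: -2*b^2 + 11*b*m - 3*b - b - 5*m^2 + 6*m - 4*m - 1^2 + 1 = -2*b^2 - 4*b - 5*m^2 + m*(11*b + 2)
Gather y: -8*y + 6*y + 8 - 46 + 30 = -2*y - 8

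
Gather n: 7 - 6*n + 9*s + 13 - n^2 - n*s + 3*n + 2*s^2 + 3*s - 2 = -n^2 + n*(-s - 3) + 2*s^2 + 12*s + 18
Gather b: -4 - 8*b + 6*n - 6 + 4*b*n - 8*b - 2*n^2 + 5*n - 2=b*(4*n - 16) - 2*n^2 + 11*n - 12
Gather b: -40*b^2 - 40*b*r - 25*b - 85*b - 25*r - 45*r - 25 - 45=-40*b^2 + b*(-40*r - 110) - 70*r - 70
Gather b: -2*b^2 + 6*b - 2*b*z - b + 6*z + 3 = -2*b^2 + b*(5 - 2*z) + 6*z + 3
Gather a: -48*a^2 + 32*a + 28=-48*a^2 + 32*a + 28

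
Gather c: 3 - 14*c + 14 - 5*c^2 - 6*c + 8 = -5*c^2 - 20*c + 25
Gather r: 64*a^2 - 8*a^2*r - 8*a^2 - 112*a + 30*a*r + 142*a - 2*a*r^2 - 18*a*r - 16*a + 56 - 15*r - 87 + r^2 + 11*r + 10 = 56*a^2 + 14*a + r^2*(1 - 2*a) + r*(-8*a^2 + 12*a - 4) - 21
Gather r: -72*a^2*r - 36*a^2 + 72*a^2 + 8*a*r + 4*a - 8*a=36*a^2 - 4*a + r*(-72*a^2 + 8*a)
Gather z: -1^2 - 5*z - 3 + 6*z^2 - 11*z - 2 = 6*z^2 - 16*z - 6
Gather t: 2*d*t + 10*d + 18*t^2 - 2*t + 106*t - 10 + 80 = 10*d + 18*t^2 + t*(2*d + 104) + 70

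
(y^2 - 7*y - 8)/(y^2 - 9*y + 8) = (y + 1)/(y - 1)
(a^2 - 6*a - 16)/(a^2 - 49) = (a^2 - 6*a - 16)/(a^2 - 49)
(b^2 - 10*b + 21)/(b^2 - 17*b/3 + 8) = 3*(b - 7)/(3*b - 8)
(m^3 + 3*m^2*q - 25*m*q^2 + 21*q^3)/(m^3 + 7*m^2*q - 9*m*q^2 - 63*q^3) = (m - q)/(m + 3*q)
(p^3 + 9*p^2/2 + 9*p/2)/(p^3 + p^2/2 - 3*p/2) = (p + 3)/(p - 1)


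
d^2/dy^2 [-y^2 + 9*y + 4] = -2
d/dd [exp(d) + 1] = exp(d)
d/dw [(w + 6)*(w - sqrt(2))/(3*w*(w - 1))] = (-7*w^2 + sqrt(2)*w^2 + 12*sqrt(2)*w - 6*sqrt(2))/(3*w^2*(w^2 - 2*w + 1))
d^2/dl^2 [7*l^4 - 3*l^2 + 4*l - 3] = 84*l^2 - 6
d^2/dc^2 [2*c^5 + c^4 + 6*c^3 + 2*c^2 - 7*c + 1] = 40*c^3 + 12*c^2 + 36*c + 4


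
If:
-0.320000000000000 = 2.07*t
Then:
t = -0.15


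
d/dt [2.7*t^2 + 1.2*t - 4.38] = 5.4*t + 1.2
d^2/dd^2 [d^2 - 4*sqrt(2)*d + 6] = 2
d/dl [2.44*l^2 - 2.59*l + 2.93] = 4.88*l - 2.59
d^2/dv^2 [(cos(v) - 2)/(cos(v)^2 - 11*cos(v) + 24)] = (-9*(1 - cos(2*v))^2*cos(v)/4 - 3*(1 - cos(2*v))^2/4 + cos(v)/2 - 116*cos(2*v) + 18*cos(3*v) + cos(5*v)/2 + 27)/((cos(v) - 8)^3*(cos(v) - 3)^3)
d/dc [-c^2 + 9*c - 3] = 9 - 2*c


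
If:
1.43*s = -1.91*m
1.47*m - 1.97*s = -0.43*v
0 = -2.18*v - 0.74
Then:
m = 0.04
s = -0.05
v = -0.34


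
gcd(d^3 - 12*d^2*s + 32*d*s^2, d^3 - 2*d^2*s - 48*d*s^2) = -d^2 + 8*d*s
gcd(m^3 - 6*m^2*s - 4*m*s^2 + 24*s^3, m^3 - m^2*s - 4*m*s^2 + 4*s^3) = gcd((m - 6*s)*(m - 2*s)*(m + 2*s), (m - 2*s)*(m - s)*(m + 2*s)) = -m^2 + 4*s^2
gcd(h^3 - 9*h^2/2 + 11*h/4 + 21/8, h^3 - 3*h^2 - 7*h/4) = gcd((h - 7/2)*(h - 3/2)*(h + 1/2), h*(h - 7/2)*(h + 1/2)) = h^2 - 3*h - 7/4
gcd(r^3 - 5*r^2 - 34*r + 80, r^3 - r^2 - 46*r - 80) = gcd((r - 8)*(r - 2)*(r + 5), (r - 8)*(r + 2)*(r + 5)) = r^2 - 3*r - 40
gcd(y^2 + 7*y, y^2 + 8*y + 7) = y + 7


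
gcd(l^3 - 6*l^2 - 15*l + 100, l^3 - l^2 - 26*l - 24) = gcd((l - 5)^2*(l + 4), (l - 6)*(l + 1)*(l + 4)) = l + 4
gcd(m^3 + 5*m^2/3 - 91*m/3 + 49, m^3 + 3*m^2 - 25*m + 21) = m^2 + 4*m - 21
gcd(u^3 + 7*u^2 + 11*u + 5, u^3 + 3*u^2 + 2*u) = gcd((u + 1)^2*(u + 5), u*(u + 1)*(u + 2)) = u + 1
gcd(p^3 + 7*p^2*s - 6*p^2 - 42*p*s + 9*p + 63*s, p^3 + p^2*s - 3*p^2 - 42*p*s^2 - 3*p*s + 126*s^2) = p^2 + 7*p*s - 3*p - 21*s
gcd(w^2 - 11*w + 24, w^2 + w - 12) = w - 3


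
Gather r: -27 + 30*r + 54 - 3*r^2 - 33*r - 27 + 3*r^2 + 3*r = 0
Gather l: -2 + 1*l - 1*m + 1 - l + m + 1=0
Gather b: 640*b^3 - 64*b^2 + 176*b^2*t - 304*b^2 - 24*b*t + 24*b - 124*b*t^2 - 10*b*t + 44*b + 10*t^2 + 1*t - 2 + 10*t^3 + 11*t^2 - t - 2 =640*b^3 + b^2*(176*t - 368) + b*(-124*t^2 - 34*t + 68) + 10*t^3 + 21*t^2 - 4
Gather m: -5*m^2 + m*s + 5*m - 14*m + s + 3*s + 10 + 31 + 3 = -5*m^2 + m*(s - 9) + 4*s + 44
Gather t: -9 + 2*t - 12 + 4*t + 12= 6*t - 9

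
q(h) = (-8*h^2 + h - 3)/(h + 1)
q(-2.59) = 37.27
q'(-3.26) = -5.65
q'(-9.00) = -7.81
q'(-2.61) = -3.37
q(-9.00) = 82.50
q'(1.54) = -6.14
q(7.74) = -54.29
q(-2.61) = 37.33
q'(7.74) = -7.84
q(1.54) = -8.04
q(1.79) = -9.62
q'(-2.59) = -3.25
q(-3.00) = 39.00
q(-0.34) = -6.46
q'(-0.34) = 19.55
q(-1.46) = 46.77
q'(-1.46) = 48.71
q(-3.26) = 40.39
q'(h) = (1 - 16*h)/(h + 1) - (-8*h^2 + h - 3)/(h + 1)^2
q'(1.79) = -6.46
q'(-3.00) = -5.00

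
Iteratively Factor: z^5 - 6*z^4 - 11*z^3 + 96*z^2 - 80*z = (z + 4)*(z^4 - 10*z^3 + 29*z^2 - 20*z) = (z - 4)*(z + 4)*(z^3 - 6*z^2 + 5*z) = z*(z - 4)*(z + 4)*(z^2 - 6*z + 5) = z*(z - 4)*(z - 1)*(z + 4)*(z - 5)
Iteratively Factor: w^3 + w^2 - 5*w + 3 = (w + 3)*(w^2 - 2*w + 1) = (w - 1)*(w + 3)*(w - 1)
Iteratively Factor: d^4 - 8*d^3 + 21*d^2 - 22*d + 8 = (d - 2)*(d^3 - 6*d^2 + 9*d - 4) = (d - 2)*(d - 1)*(d^2 - 5*d + 4) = (d - 4)*(d - 2)*(d - 1)*(d - 1)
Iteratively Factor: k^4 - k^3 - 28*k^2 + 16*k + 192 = (k + 3)*(k^3 - 4*k^2 - 16*k + 64) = (k + 3)*(k + 4)*(k^2 - 8*k + 16) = (k - 4)*(k + 3)*(k + 4)*(k - 4)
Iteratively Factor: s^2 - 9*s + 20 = (s - 5)*(s - 4)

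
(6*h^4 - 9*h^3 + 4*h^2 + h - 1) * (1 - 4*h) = -24*h^5 + 42*h^4 - 25*h^3 + 5*h - 1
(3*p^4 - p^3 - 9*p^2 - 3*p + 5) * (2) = 6*p^4 - 2*p^3 - 18*p^2 - 6*p + 10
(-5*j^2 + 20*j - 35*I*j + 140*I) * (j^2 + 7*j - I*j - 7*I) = -5*j^4 - 15*j^3 - 30*I*j^3 + 105*j^2 - 90*I*j^2 - 105*j + 840*I*j + 980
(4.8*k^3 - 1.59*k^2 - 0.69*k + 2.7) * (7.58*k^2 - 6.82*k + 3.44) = 36.384*k^5 - 44.7882*k^4 + 22.1256*k^3 + 19.7022*k^2 - 20.7876*k + 9.288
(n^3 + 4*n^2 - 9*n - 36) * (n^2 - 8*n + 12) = n^5 - 4*n^4 - 29*n^3 + 84*n^2 + 180*n - 432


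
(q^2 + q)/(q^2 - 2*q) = (q + 1)/(q - 2)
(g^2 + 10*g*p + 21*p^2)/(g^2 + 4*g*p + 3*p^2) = (g + 7*p)/(g + p)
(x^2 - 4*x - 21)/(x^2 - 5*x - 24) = (x - 7)/(x - 8)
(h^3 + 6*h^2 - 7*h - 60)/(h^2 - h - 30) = (h^2 + h - 12)/(h - 6)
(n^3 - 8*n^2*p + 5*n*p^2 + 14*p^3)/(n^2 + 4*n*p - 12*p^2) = (n^2 - 6*n*p - 7*p^2)/(n + 6*p)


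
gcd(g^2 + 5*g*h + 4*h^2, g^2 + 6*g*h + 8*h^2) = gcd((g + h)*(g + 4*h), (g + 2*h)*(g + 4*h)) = g + 4*h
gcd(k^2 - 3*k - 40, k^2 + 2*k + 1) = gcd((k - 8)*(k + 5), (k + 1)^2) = 1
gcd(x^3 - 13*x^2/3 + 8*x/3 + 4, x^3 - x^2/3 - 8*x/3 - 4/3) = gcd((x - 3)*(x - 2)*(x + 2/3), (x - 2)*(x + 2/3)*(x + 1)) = x^2 - 4*x/3 - 4/3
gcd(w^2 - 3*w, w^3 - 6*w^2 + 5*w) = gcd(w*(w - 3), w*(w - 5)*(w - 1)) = w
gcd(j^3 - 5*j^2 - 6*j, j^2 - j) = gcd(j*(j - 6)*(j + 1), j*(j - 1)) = j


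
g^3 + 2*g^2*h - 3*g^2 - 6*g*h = g*(g - 3)*(g + 2*h)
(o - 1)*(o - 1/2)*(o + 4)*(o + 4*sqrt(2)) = o^4 + 5*o^3/2 + 4*sqrt(2)*o^3 - 11*o^2/2 + 10*sqrt(2)*o^2 - 22*sqrt(2)*o + 2*o + 8*sqrt(2)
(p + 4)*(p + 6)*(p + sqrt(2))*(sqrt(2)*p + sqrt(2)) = sqrt(2)*p^4 + 2*p^3 + 11*sqrt(2)*p^3 + 22*p^2 + 34*sqrt(2)*p^2 + 24*sqrt(2)*p + 68*p + 48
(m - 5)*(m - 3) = m^2 - 8*m + 15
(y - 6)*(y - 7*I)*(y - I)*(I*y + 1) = I*y^4 + 9*y^3 - 6*I*y^3 - 54*y^2 - 15*I*y^2 - 7*y + 90*I*y + 42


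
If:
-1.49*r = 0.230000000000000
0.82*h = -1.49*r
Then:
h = 0.28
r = -0.15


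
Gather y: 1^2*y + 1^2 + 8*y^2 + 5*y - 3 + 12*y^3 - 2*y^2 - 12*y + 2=12*y^3 + 6*y^2 - 6*y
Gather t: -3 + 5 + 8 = 10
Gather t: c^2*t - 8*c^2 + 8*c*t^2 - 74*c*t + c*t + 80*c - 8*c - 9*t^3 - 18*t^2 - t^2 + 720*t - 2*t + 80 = -8*c^2 + 72*c - 9*t^3 + t^2*(8*c - 19) + t*(c^2 - 73*c + 718) + 80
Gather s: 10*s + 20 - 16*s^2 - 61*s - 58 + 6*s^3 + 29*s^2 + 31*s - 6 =6*s^3 + 13*s^2 - 20*s - 44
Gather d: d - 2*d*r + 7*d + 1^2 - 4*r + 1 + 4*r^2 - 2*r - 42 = d*(8 - 2*r) + 4*r^2 - 6*r - 40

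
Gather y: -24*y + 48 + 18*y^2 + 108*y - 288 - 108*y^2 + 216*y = -90*y^2 + 300*y - 240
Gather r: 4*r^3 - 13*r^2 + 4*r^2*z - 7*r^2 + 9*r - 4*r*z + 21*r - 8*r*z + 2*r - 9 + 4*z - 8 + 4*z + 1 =4*r^3 + r^2*(4*z - 20) + r*(32 - 12*z) + 8*z - 16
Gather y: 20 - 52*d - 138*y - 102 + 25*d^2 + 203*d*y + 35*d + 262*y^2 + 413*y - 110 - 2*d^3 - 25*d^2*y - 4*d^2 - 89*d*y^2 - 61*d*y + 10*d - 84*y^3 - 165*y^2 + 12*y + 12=-2*d^3 + 21*d^2 - 7*d - 84*y^3 + y^2*(97 - 89*d) + y*(-25*d^2 + 142*d + 287) - 180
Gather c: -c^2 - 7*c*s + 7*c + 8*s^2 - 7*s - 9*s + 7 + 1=-c^2 + c*(7 - 7*s) + 8*s^2 - 16*s + 8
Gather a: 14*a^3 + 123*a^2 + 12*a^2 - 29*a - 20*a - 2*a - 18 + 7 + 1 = 14*a^3 + 135*a^2 - 51*a - 10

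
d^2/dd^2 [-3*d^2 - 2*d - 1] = -6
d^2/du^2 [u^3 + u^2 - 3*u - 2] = 6*u + 2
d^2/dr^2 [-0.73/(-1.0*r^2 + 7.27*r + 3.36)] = (1.46*r^2 - 10.6142*r - 0.73*(2.0*r - 7.27)*(4.0*r - 14.54) - 4.9056)/(-1.0*r^2 + 7.27*r + 3.36)^3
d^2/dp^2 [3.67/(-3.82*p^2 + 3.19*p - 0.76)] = (107.108216*p^2 - 89.443772*p - 3.67*(7.64*p - 3.19)*(15.28*p - 6.38) + 21.309488)/(3.82*p^2 - 3.19*p + 0.76)^3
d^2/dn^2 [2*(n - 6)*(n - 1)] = 4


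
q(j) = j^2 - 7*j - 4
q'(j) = 2*j - 7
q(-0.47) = -0.49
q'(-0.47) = -7.94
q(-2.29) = 17.27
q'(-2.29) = -11.58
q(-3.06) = 26.78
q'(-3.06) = -13.12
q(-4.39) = 46.00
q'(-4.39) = -15.78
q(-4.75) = 51.81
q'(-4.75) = -16.50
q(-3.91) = 38.66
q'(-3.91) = -14.82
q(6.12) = -9.39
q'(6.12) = 5.24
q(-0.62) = 0.72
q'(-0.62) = -8.24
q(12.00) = 56.00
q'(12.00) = 17.00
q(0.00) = -4.00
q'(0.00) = -7.00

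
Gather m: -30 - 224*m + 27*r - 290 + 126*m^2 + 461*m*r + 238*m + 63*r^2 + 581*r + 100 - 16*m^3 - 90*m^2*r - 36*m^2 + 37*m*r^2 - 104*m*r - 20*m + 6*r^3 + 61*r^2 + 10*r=-16*m^3 + m^2*(90 - 90*r) + m*(37*r^2 + 357*r - 6) + 6*r^3 + 124*r^2 + 618*r - 220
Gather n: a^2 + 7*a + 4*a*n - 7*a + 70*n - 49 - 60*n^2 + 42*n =a^2 - 60*n^2 + n*(4*a + 112) - 49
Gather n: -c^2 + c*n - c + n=-c^2 - c + n*(c + 1)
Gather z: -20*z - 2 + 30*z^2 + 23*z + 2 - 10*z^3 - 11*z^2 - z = -10*z^3 + 19*z^2 + 2*z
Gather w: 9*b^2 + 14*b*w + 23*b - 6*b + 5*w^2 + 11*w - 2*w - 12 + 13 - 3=9*b^2 + 17*b + 5*w^2 + w*(14*b + 9) - 2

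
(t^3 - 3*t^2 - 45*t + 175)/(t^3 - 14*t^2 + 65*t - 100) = (t + 7)/(t - 4)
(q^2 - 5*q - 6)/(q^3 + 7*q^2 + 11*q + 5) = (q - 6)/(q^2 + 6*q + 5)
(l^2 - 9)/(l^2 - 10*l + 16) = (l^2 - 9)/(l^2 - 10*l + 16)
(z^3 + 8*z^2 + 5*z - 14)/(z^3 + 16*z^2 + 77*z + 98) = (z - 1)/(z + 7)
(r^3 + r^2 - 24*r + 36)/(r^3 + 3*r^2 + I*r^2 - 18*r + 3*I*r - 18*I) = (r - 2)/(r + I)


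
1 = 1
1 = 1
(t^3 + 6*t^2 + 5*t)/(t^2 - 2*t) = (t^2 + 6*t + 5)/(t - 2)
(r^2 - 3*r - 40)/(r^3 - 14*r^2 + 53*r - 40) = (r + 5)/(r^2 - 6*r + 5)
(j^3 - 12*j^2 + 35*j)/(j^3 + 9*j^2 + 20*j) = (j^2 - 12*j + 35)/(j^2 + 9*j + 20)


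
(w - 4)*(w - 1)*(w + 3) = w^3 - 2*w^2 - 11*w + 12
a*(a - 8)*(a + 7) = a^3 - a^2 - 56*a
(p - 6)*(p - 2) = p^2 - 8*p + 12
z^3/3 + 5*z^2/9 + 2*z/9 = z*(z/3 + 1/3)*(z + 2/3)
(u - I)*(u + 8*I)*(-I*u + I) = -I*u^3 + 7*u^2 + I*u^2 - 7*u - 8*I*u + 8*I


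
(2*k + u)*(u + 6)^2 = 2*k*u^2 + 24*k*u + 72*k + u^3 + 12*u^2 + 36*u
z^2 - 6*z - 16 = (z - 8)*(z + 2)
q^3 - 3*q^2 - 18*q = q*(q - 6)*(q + 3)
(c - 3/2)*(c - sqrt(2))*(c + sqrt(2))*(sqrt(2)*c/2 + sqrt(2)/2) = sqrt(2)*c^4/2 - sqrt(2)*c^3/4 - 7*sqrt(2)*c^2/4 + sqrt(2)*c/2 + 3*sqrt(2)/2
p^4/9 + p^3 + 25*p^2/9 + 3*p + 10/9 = (p/3 + 1/3)^2*(p + 2)*(p + 5)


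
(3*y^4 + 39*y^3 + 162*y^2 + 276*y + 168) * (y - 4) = 3*y^5 + 27*y^4 + 6*y^3 - 372*y^2 - 936*y - 672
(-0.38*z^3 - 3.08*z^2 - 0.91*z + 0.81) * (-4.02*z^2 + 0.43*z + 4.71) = 1.5276*z^5 + 12.2182*z^4 + 0.544*z^3 - 18.1543*z^2 - 3.9378*z + 3.8151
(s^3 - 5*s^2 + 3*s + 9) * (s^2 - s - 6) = s^5 - 6*s^4 + 2*s^3 + 36*s^2 - 27*s - 54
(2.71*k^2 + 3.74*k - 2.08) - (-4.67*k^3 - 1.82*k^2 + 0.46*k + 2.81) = 4.67*k^3 + 4.53*k^2 + 3.28*k - 4.89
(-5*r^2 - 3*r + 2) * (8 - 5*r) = 25*r^3 - 25*r^2 - 34*r + 16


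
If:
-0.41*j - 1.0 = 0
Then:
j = -2.44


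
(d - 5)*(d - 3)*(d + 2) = d^3 - 6*d^2 - d + 30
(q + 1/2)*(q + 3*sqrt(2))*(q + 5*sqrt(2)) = q^3 + q^2/2 + 8*sqrt(2)*q^2 + 4*sqrt(2)*q + 30*q + 15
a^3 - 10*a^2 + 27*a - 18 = (a - 6)*(a - 3)*(a - 1)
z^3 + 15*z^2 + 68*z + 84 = (z + 2)*(z + 6)*(z + 7)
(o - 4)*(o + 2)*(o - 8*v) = o^3 - 8*o^2*v - 2*o^2 + 16*o*v - 8*o + 64*v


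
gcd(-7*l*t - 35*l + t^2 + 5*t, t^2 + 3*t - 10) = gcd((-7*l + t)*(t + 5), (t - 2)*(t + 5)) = t + 5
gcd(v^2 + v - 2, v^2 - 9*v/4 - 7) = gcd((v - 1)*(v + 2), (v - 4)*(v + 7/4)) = 1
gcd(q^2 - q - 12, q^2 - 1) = 1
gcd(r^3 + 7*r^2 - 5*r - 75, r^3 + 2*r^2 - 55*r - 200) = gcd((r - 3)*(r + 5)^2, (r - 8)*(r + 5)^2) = r^2 + 10*r + 25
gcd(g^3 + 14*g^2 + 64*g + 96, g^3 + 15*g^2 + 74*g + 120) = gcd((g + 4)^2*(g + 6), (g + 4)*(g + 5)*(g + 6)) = g^2 + 10*g + 24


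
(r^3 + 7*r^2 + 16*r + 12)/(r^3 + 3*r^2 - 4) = (r + 3)/(r - 1)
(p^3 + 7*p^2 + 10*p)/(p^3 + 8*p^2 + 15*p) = (p + 2)/(p + 3)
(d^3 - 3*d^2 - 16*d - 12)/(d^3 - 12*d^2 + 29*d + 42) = (d + 2)/(d - 7)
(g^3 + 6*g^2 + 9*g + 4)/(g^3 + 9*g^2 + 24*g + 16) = (g + 1)/(g + 4)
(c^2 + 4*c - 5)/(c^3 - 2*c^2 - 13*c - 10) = (-c^2 - 4*c + 5)/(-c^3 + 2*c^2 + 13*c + 10)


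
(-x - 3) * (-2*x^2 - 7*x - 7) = 2*x^3 + 13*x^2 + 28*x + 21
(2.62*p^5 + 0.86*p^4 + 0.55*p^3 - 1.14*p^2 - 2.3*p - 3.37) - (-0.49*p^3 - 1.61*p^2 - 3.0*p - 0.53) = 2.62*p^5 + 0.86*p^4 + 1.04*p^3 + 0.47*p^2 + 0.7*p - 2.84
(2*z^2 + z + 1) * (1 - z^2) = -2*z^4 - z^3 + z^2 + z + 1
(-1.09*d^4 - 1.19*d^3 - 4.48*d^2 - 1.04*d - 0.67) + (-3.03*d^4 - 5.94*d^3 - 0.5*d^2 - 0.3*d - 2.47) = -4.12*d^4 - 7.13*d^3 - 4.98*d^2 - 1.34*d - 3.14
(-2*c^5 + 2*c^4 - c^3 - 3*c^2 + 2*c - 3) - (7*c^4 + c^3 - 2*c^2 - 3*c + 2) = -2*c^5 - 5*c^4 - 2*c^3 - c^2 + 5*c - 5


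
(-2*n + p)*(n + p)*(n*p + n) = -2*n^3*p - 2*n^3 - n^2*p^2 - n^2*p + n*p^3 + n*p^2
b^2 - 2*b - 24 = (b - 6)*(b + 4)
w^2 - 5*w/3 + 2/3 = (w - 1)*(w - 2/3)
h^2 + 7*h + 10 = (h + 2)*(h + 5)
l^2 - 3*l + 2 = (l - 2)*(l - 1)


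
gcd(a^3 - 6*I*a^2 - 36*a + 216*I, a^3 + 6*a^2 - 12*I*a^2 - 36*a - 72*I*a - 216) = a^2 + a*(6 - 6*I) - 36*I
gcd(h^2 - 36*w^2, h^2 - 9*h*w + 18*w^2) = -h + 6*w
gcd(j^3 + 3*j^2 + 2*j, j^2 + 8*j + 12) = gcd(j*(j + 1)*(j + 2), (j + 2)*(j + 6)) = j + 2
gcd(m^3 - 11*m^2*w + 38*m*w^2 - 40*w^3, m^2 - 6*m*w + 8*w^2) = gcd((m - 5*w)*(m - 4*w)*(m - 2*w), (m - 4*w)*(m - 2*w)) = m^2 - 6*m*w + 8*w^2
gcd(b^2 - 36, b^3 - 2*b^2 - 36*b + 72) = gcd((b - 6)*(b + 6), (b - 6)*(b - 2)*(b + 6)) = b^2 - 36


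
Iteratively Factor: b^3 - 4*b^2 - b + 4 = (b + 1)*(b^2 - 5*b + 4) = (b - 4)*(b + 1)*(b - 1)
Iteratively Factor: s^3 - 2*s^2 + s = (s)*(s^2 - 2*s + 1) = s*(s - 1)*(s - 1)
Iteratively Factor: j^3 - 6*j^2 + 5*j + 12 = (j - 4)*(j^2 - 2*j - 3) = (j - 4)*(j + 1)*(j - 3)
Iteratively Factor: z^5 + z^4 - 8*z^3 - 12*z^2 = (z)*(z^4 + z^3 - 8*z^2 - 12*z) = z*(z - 3)*(z^3 + 4*z^2 + 4*z) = z*(z - 3)*(z + 2)*(z^2 + 2*z) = z^2*(z - 3)*(z + 2)*(z + 2)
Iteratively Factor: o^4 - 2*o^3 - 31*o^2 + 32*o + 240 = (o - 4)*(o^3 + 2*o^2 - 23*o - 60) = (o - 4)*(o + 4)*(o^2 - 2*o - 15) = (o - 4)*(o + 3)*(o + 4)*(o - 5)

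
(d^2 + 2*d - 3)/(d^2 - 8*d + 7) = (d + 3)/(d - 7)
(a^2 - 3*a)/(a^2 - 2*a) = (a - 3)/(a - 2)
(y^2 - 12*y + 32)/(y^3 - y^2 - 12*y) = (y - 8)/(y*(y + 3))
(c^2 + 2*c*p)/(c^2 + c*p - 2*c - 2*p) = c*(c + 2*p)/(c^2 + c*p - 2*c - 2*p)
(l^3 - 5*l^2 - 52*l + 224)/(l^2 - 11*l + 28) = (l^2 - l - 56)/(l - 7)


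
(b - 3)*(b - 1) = b^2 - 4*b + 3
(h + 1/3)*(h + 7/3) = h^2 + 8*h/3 + 7/9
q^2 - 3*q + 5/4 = (q - 5/2)*(q - 1/2)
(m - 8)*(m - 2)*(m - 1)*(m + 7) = m^4 - 4*m^3 - 51*m^2 + 166*m - 112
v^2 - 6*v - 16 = (v - 8)*(v + 2)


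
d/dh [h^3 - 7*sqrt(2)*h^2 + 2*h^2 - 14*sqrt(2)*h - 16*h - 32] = 3*h^2 - 14*sqrt(2)*h + 4*h - 14*sqrt(2) - 16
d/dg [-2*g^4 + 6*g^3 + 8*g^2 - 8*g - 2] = -8*g^3 + 18*g^2 + 16*g - 8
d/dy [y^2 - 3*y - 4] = 2*y - 3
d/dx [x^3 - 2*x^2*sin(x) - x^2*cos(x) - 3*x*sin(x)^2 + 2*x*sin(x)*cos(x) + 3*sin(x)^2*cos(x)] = x^2*sin(x) - 2*x^2*cos(x) + 3*x^2 - 4*x*sin(x) - 3*x*sin(2*x) - 2*x*cos(x) + 2*x*cos(2*x) - 3*sin(x)/4 + sin(2*x) + 9*sin(3*x)/4 + 3*cos(2*x)/2 - 3/2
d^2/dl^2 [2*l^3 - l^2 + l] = 12*l - 2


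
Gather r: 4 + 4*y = 4*y + 4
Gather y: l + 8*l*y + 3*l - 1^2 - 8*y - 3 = 4*l + y*(8*l - 8) - 4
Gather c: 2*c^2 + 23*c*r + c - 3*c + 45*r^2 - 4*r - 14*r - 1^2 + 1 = 2*c^2 + c*(23*r - 2) + 45*r^2 - 18*r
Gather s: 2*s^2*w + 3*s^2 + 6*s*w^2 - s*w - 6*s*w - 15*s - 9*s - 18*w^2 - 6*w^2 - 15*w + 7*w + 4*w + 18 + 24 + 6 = s^2*(2*w + 3) + s*(6*w^2 - 7*w - 24) - 24*w^2 - 4*w + 48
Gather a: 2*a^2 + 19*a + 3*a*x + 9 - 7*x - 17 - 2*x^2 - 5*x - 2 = 2*a^2 + a*(3*x + 19) - 2*x^2 - 12*x - 10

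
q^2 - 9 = (q - 3)*(q + 3)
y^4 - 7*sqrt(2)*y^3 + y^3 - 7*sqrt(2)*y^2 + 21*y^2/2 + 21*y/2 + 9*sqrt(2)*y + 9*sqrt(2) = (y + 1)*(y - 6*sqrt(2))*(y - 3*sqrt(2)/2)*(y + sqrt(2)/2)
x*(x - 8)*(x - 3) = x^3 - 11*x^2 + 24*x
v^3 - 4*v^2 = v^2*(v - 4)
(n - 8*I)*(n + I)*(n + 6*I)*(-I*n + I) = -I*n^4 - n^3 + I*n^3 + n^2 - 50*I*n^2 + 48*n + 50*I*n - 48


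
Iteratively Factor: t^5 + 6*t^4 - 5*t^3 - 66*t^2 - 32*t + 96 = (t - 3)*(t^4 + 9*t^3 + 22*t^2 - 32) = (t - 3)*(t + 4)*(t^3 + 5*t^2 + 2*t - 8) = (t - 3)*(t + 2)*(t + 4)*(t^2 + 3*t - 4) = (t - 3)*(t - 1)*(t + 2)*(t + 4)*(t + 4)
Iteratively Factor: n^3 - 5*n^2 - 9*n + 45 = (n - 5)*(n^2 - 9) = (n - 5)*(n - 3)*(n + 3)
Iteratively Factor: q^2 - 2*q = (q - 2)*(q)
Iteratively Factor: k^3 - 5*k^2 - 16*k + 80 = (k + 4)*(k^2 - 9*k + 20) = (k - 4)*(k + 4)*(k - 5)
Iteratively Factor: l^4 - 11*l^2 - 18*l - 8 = (l + 2)*(l^3 - 2*l^2 - 7*l - 4) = (l - 4)*(l + 2)*(l^2 + 2*l + 1) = (l - 4)*(l + 1)*(l + 2)*(l + 1)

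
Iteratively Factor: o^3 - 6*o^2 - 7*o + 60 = (o + 3)*(o^2 - 9*o + 20) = (o - 5)*(o + 3)*(o - 4)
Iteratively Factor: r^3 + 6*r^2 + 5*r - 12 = (r + 3)*(r^2 + 3*r - 4) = (r + 3)*(r + 4)*(r - 1)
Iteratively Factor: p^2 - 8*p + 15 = (p - 3)*(p - 5)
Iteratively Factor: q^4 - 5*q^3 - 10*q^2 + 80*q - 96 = (q + 4)*(q^3 - 9*q^2 + 26*q - 24) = (q - 3)*(q + 4)*(q^2 - 6*q + 8) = (q - 3)*(q - 2)*(q + 4)*(q - 4)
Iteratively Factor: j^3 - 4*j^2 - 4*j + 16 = (j - 4)*(j^2 - 4) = (j - 4)*(j + 2)*(j - 2)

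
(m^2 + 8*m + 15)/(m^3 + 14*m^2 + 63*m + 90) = 1/(m + 6)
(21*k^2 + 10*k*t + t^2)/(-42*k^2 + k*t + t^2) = (3*k + t)/(-6*k + t)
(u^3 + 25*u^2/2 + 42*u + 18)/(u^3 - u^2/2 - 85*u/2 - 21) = (u + 6)/(u - 7)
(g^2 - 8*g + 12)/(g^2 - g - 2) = (g - 6)/(g + 1)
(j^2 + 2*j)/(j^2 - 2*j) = (j + 2)/(j - 2)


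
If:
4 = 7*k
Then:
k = 4/7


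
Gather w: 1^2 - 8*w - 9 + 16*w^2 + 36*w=16*w^2 + 28*w - 8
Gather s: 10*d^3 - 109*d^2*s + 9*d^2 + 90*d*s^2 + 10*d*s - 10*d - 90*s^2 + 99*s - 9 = 10*d^3 + 9*d^2 - 10*d + s^2*(90*d - 90) + s*(-109*d^2 + 10*d + 99) - 9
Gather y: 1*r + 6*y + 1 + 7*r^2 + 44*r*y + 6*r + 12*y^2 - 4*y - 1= 7*r^2 + 7*r + 12*y^2 + y*(44*r + 2)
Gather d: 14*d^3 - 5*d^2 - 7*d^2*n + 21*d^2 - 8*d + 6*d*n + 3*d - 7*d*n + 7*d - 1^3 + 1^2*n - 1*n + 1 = 14*d^3 + d^2*(16 - 7*n) + d*(2 - n)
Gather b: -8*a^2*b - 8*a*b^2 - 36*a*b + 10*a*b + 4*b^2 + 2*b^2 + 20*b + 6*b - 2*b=b^2*(6 - 8*a) + b*(-8*a^2 - 26*a + 24)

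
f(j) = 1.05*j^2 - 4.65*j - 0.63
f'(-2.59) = -10.09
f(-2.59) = 18.46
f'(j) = 2.1*j - 4.65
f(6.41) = 12.71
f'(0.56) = -3.47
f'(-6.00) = -17.25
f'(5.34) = 6.56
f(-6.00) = 65.07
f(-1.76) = 10.81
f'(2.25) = 0.08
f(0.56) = -2.90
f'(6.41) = 8.81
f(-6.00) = 65.07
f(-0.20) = 0.34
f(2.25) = -5.78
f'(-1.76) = -8.35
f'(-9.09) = -23.74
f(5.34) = 4.48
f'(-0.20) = -5.07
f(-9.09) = 128.40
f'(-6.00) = -17.25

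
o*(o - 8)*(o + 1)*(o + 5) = o^4 - 2*o^3 - 43*o^2 - 40*o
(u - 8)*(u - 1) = u^2 - 9*u + 8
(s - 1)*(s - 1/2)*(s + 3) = s^3 + 3*s^2/2 - 4*s + 3/2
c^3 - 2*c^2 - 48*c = c*(c - 8)*(c + 6)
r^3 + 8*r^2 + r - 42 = (r - 2)*(r + 3)*(r + 7)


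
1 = 1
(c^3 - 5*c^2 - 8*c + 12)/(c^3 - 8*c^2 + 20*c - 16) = (c^3 - 5*c^2 - 8*c + 12)/(c^3 - 8*c^2 + 20*c - 16)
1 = 1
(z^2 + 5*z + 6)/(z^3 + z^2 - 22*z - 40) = (z + 3)/(z^2 - z - 20)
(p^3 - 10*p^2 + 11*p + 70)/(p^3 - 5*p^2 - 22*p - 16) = (p^2 - 12*p + 35)/(p^2 - 7*p - 8)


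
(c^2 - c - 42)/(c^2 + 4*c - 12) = (c - 7)/(c - 2)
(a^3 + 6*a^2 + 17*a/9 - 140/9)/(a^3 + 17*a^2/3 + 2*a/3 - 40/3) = (a + 7/3)/(a + 2)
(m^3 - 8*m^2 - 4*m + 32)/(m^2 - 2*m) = m - 6 - 16/m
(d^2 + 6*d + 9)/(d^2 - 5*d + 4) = (d^2 + 6*d + 9)/(d^2 - 5*d + 4)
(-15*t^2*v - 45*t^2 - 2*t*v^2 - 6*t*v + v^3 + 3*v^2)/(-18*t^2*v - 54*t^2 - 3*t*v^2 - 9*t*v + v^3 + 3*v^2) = (5*t - v)/(6*t - v)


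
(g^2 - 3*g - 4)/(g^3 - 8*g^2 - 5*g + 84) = (g + 1)/(g^2 - 4*g - 21)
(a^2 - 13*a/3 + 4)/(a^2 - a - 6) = (a - 4/3)/(a + 2)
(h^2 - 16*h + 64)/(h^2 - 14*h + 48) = (h - 8)/(h - 6)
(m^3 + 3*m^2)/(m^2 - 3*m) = m*(m + 3)/(m - 3)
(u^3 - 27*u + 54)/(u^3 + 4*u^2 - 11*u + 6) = (u^2 - 6*u + 9)/(u^2 - 2*u + 1)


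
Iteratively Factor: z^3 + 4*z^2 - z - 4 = (z - 1)*(z^2 + 5*z + 4) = (z - 1)*(z + 1)*(z + 4)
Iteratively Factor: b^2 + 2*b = (b + 2)*(b)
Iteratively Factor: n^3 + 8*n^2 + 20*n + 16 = (n + 4)*(n^2 + 4*n + 4) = (n + 2)*(n + 4)*(n + 2)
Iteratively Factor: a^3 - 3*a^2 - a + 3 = (a - 3)*(a^2 - 1) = (a - 3)*(a - 1)*(a + 1)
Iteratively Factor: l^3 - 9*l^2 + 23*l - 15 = (l - 1)*(l^2 - 8*l + 15) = (l - 3)*(l - 1)*(l - 5)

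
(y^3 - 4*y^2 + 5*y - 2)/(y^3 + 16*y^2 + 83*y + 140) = (y^3 - 4*y^2 + 5*y - 2)/(y^3 + 16*y^2 + 83*y + 140)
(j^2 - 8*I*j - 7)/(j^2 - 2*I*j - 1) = (j - 7*I)/(j - I)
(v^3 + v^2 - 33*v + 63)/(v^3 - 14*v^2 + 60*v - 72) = (v^3 + v^2 - 33*v + 63)/(v^3 - 14*v^2 + 60*v - 72)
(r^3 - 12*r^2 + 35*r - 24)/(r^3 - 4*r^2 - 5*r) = (-r^3 + 12*r^2 - 35*r + 24)/(r*(-r^2 + 4*r + 5))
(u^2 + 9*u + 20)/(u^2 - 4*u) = (u^2 + 9*u + 20)/(u*(u - 4))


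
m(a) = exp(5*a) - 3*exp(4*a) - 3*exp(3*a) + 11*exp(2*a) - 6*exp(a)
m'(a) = 5*exp(5*a) - 12*exp(4*a) - 9*exp(3*a) + 22*exp(2*a) - 6*exp(a)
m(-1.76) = -0.72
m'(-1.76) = -0.44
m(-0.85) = -0.88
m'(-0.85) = 0.42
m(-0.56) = -0.66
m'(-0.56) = 1.10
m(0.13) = -0.13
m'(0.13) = -2.20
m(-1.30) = -0.89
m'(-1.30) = -0.24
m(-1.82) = -0.70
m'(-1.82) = -0.44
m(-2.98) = -0.28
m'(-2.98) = -0.25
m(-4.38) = -0.07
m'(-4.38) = -0.07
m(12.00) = 114198633947861395814795435.75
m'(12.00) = 570995274785947123509065776.68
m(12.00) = 114198633947861395814795435.75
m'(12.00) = 570995274785947123509065776.68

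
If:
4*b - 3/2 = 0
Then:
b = 3/8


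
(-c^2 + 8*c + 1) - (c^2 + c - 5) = -2*c^2 + 7*c + 6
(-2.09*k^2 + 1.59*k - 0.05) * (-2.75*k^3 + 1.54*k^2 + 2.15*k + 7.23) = 5.7475*k^5 - 7.5911*k^4 - 1.9074*k^3 - 11.7692*k^2 + 11.3882*k - 0.3615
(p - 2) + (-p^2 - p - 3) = -p^2 - 5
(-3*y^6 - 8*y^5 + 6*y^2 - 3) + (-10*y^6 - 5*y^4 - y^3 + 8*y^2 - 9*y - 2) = -13*y^6 - 8*y^5 - 5*y^4 - y^3 + 14*y^2 - 9*y - 5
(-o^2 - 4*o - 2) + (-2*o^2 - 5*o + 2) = -3*o^2 - 9*o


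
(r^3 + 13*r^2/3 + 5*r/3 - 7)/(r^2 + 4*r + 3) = (3*r^2 + 4*r - 7)/(3*(r + 1))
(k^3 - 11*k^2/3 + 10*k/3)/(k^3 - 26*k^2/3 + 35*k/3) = (k - 2)/(k - 7)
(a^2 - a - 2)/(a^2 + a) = (a - 2)/a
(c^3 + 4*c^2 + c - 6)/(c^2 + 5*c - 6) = (c^2 + 5*c + 6)/(c + 6)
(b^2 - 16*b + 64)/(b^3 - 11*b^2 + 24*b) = (b - 8)/(b*(b - 3))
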